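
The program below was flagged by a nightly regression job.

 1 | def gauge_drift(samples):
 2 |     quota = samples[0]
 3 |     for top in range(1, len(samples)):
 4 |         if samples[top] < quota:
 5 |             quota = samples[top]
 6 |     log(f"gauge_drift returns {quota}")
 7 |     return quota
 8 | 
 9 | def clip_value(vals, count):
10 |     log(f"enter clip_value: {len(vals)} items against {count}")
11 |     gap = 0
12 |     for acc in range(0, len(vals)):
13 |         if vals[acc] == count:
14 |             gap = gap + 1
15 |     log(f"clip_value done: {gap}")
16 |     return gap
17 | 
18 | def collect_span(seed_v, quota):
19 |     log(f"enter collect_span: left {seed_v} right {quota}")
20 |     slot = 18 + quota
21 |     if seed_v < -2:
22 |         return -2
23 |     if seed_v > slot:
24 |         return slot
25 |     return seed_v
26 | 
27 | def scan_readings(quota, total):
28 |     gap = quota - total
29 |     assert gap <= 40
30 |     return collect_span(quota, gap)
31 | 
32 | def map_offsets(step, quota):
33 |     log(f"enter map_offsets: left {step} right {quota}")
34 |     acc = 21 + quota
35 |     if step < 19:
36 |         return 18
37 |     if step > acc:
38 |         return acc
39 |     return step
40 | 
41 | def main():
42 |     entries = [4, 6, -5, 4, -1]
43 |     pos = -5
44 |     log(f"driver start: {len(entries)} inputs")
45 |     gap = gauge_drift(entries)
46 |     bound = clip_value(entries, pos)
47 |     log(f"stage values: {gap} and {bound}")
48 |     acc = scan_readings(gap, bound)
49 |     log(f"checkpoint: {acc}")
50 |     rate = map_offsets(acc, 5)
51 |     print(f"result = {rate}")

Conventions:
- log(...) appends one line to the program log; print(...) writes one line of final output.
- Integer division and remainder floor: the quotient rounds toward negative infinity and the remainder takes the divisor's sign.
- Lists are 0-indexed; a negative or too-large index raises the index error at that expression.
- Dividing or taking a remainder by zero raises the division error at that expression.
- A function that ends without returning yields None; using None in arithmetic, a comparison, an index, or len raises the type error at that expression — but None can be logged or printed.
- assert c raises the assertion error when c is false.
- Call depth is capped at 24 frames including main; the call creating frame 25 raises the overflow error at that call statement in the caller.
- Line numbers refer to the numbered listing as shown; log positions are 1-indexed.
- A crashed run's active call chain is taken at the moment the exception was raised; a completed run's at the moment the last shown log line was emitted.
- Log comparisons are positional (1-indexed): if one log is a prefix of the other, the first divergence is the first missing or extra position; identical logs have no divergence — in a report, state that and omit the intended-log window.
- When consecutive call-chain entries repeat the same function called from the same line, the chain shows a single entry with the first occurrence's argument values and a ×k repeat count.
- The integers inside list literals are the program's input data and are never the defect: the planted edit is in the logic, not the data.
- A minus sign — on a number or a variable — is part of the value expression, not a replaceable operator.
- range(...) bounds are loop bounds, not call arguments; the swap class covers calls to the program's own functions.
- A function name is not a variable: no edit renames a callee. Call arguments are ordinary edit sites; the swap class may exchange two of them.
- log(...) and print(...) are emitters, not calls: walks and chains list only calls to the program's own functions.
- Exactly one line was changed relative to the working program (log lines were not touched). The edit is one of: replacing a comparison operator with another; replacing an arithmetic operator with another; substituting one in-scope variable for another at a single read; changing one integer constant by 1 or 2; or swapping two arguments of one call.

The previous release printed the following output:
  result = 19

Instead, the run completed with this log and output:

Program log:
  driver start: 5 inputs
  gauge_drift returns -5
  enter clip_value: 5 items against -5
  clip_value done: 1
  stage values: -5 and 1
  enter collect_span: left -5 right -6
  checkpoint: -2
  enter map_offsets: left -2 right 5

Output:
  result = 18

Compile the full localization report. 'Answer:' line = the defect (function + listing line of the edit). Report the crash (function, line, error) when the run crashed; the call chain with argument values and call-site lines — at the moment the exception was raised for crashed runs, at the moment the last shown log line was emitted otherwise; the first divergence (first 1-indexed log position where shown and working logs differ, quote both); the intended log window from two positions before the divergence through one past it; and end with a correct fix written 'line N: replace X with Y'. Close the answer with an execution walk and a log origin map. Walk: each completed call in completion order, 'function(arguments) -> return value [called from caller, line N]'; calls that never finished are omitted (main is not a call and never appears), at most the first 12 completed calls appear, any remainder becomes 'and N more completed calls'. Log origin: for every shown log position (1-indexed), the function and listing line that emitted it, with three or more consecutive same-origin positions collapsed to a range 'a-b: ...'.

Answer: the defect is in map_offsets at line 36.
Core observation: Nothing in the log betrays the bug — only the output does.
Call chain: main -> map_offsets(-2, 5) (called at line 50).
First divergence: none — the logs agree in full.
Execution walk:
  gauge_drift([4, 6, -5, 4, -1]) -> -5  [called from main, line 45]
  clip_value([4, 6, -5, 4, -1], -5) -> 1  [called from main, line 46]
  collect_span(-5, -6) -> -2  [called from scan_readings, line 30]
  scan_readings(-5, 1) -> -2  [called from main, line 48]
  map_offsets(-2, 5) -> 18  [called from main, line 50]
Origin of each log line:
  1: logged in main at line 44
  2: logged in gauge_drift at line 6
  3: logged in clip_value at line 10
  4: logged in clip_value at line 15
  5: logged in main at line 47
  6: logged in collect_span at line 19
  7: logged in main at line 49
  8: logged in map_offsets at line 33
A correct fix: line 36: replace `18` with `19`.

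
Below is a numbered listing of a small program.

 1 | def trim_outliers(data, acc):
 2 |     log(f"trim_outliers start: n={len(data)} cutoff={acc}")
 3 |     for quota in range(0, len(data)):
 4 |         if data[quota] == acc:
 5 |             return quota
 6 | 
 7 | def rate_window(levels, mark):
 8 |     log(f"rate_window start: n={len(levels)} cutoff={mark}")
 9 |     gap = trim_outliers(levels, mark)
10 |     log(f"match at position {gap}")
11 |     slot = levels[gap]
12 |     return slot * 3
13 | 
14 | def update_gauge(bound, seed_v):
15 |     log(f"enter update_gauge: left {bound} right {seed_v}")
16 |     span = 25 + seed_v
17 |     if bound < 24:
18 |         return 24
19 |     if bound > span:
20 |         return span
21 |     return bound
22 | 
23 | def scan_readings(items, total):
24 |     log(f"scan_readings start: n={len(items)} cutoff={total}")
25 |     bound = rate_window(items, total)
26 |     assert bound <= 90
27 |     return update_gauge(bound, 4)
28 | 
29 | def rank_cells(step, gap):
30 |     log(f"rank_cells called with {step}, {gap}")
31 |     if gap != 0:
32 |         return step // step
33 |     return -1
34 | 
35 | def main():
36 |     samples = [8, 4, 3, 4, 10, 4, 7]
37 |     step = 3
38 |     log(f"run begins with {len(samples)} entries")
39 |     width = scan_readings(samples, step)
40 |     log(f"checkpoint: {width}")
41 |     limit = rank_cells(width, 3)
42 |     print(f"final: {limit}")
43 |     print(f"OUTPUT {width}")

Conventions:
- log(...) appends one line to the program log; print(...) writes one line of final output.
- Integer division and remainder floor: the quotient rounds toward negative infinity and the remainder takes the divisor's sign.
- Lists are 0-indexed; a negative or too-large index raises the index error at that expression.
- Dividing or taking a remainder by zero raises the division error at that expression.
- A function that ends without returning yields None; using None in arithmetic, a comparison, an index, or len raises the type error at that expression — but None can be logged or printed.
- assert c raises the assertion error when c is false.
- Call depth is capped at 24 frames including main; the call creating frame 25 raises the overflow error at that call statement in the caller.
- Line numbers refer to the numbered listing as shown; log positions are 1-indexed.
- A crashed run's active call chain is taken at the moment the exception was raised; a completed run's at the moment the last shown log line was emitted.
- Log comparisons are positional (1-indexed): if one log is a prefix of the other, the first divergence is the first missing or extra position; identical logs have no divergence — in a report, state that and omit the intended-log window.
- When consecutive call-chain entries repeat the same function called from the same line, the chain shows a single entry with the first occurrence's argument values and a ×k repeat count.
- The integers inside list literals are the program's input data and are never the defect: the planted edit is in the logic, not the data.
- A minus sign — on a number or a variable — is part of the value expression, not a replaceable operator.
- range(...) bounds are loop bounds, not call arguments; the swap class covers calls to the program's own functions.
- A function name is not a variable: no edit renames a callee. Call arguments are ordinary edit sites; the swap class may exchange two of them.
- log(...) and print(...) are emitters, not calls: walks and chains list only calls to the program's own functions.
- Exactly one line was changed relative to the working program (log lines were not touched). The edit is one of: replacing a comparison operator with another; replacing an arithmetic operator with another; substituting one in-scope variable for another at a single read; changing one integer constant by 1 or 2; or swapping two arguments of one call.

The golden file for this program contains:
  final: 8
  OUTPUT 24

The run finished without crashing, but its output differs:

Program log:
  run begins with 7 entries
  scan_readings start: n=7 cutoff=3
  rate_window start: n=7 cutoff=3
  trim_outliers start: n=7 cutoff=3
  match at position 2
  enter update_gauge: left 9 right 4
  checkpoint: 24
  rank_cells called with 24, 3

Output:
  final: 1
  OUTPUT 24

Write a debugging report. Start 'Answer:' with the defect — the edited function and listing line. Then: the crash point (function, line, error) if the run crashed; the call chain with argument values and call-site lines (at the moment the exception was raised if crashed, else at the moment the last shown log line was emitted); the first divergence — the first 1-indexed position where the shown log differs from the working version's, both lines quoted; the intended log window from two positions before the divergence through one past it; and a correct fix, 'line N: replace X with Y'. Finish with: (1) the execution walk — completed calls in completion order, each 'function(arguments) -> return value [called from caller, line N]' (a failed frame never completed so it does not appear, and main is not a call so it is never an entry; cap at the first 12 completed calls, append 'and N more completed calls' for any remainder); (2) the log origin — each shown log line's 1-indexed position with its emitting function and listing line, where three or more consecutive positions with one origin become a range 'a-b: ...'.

Answer: the defect is in rank_cells at line 32.
The tell: The two runs log identically and part ways only at the printed values.
Call chain: main -> rank_cells(24, 3) (called at line 41).
First divergence: none; the two logs match at every position.
Execution walk:
  trim_outliers([8, 4, 3, 4, 10, 4, 7], 3) -> 2  [called from rate_window, line 9]
  rate_window([8, 4, 3, 4, 10, 4, 7], 3) -> 9  [called from scan_readings, line 25]
  update_gauge(9, 4) -> 24  [called from scan_readings, line 27]
  scan_readings([8, 4, 3, 4, 10, 4, 7], 3) -> 24  [called from main, line 39]
  rank_cells(24, 3) -> 1  [called from main, line 41]
Log line origins:
  1: logged in main at line 38
  2: logged in scan_readings at line 24
  3: logged in rate_window at line 8
  4: logged in trim_outliers at line 2
  5: logged in rate_window at line 10
  6: logged in update_gauge at line 15
  7: logged in main at line 40
  8: logged in rank_cells at line 30
A correct fix: line 32: replace `step // step` with `step // gap`.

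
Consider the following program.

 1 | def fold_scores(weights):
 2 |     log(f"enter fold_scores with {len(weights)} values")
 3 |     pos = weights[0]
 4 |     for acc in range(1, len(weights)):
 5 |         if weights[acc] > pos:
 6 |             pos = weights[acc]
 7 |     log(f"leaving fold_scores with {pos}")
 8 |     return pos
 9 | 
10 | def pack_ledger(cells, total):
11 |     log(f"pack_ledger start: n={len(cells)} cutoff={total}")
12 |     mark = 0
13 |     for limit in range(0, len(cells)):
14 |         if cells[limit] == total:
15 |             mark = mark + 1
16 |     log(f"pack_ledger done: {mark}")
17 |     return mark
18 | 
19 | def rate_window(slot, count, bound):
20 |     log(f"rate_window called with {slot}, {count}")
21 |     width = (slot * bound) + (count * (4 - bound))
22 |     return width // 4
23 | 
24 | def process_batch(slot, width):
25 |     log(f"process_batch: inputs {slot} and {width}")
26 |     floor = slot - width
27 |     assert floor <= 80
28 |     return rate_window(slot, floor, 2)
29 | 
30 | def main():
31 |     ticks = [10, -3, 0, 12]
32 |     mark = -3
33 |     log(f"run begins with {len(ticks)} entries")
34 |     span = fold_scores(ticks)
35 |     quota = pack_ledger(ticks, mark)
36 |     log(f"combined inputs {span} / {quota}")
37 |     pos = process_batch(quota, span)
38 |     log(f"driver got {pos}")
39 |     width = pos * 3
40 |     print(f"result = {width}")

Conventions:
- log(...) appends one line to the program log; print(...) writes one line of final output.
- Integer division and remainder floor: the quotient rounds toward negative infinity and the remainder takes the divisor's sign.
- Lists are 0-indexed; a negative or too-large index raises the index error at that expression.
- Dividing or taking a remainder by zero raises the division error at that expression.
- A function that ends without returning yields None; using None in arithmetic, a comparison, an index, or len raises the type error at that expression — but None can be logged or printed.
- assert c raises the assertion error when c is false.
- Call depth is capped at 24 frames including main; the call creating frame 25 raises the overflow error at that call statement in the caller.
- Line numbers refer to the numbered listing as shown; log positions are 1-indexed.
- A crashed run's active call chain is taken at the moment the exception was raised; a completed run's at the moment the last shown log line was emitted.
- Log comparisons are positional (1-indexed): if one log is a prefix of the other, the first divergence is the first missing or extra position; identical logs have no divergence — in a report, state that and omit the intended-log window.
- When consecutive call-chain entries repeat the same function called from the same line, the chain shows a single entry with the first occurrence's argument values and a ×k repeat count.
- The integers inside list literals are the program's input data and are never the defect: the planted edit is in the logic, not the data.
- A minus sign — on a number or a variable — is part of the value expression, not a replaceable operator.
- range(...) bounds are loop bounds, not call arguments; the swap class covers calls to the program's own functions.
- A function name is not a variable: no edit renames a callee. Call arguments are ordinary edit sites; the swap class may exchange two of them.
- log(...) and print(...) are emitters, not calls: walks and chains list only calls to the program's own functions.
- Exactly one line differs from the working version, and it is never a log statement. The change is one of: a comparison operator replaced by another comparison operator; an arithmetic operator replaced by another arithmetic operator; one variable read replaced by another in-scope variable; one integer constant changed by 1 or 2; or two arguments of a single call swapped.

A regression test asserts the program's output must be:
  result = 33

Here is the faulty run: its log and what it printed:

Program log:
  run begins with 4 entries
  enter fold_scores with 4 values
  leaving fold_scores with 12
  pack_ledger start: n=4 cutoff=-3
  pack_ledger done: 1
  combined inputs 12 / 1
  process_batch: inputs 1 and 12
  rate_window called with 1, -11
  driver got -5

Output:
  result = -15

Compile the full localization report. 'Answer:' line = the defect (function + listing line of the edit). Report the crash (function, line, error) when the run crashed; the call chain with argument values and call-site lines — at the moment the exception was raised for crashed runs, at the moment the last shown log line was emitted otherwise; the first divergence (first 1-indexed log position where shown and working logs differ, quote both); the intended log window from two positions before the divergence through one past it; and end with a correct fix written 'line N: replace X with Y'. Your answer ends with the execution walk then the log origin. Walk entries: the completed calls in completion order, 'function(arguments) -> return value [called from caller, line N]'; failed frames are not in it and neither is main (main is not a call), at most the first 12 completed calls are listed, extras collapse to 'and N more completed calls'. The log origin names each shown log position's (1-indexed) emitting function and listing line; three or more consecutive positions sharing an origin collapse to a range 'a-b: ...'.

Answer: the defect is in main at line 37.
Key observation: Position 7 is the first bad log line: 'process_batch: inputs 1 and 12' should read 'process_batch: inputs 12 and 1'.
Call chain: main.
First divergence: position 7 — shown 'process_batch: inputs 1 and 12', intended 'process_batch: inputs 12 and 1'.
Intended log window:
  5: pack_ledger done: 1
  6: combined inputs 12 / 1
  7: process_batch: inputs 12 and 1
  8: rate_window called with 12, 11
Execution walk:
  fold_scores([10, -3, 0, 12]) -> 12  [called from main, line 34]
  pack_ledger([10, -3, 0, 12], -3) -> 1  [called from main, line 35]
  rate_window(1, -11, 2) -> -5  [called from process_batch, line 28]
  process_batch(1, 12) -> -5  [called from main, line 37]
Log origins:
  1: emitted by main (line 33)
  2: emitted by fold_scores (line 2)
  3: emitted by fold_scores (line 7)
  4: emitted by pack_ledger (line 11)
  5: emitted by pack_ledger (line 16)
  6: emitted by main (line 36)
  7: emitted by process_batch (line 25)
  8: emitted by rate_window (line 20)
  9: emitted by main (line 38)
A correct fix: line 37: replace `process_batch(quota, span)` with `process_batch(span, quota)`.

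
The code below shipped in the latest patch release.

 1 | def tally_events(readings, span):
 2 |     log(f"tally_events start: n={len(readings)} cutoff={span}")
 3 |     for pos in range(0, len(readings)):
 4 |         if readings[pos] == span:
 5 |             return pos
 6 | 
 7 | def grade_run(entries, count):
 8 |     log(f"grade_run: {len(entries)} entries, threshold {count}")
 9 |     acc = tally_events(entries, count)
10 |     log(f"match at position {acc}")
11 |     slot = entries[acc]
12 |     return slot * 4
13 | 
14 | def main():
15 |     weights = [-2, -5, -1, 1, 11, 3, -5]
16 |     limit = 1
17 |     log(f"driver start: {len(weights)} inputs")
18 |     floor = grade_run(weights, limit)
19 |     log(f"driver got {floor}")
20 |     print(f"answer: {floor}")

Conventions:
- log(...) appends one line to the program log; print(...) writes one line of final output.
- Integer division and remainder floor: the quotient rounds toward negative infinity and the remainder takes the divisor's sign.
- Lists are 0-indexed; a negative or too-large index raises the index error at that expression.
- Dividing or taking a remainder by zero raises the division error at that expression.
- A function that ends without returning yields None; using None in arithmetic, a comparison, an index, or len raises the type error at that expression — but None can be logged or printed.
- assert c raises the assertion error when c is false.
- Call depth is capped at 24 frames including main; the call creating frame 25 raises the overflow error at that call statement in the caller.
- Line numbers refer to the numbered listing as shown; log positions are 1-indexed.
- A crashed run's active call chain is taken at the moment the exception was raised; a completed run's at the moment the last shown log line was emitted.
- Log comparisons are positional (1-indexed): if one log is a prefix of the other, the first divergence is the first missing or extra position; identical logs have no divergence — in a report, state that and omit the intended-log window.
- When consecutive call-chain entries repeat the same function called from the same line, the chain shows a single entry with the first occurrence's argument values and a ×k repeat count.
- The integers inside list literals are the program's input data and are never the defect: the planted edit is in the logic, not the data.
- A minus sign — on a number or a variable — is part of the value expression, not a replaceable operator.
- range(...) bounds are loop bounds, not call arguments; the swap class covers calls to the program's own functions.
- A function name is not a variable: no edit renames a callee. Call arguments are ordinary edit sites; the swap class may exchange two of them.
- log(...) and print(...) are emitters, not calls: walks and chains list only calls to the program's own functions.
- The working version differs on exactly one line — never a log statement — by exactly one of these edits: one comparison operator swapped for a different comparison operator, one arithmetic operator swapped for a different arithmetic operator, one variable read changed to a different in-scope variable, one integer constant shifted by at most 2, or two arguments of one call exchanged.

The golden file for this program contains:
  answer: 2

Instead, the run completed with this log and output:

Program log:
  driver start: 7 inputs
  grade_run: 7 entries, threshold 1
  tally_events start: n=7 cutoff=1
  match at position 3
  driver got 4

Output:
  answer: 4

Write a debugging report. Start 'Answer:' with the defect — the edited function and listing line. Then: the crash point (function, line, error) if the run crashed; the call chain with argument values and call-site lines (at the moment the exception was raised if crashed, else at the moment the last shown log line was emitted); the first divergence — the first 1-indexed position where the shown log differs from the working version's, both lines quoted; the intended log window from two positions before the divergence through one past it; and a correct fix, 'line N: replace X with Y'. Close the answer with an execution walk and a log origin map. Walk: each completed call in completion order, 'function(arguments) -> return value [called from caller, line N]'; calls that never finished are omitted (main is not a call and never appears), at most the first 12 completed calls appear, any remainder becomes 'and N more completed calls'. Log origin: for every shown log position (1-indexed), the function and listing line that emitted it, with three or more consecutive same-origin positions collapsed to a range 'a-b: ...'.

Answer: the defect is in grade_run at line 12.
Key fact: Position 5 is the first bad log line: 'driver got 4' should read 'driver got 2'.
Call chain: main.
First divergence: position 5 — the shown line 'driver got 4' should read 'driver got 2'.
Intended log window:
  3: tally_events start: n=7 cutoff=1
  4: match at position 3
  5: driver got 2
Execution walk:
  tally_events([-2, -5, -1, 1, 11, 3, -5], 1) -> 3  [called from grade_run, line 9]
  grade_run([-2, -5, -1, 1, 11, 3, -5], 1) -> 4  [called from main, line 18]
Log line origins:
  1: logged in main at line 17
  2: logged in grade_run at line 8
  3: logged in tally_events at line 2
  4: logged in grade_run at line 10
  5: logged in main at line 19
A correct fix: line 12: replace `4` with `2`.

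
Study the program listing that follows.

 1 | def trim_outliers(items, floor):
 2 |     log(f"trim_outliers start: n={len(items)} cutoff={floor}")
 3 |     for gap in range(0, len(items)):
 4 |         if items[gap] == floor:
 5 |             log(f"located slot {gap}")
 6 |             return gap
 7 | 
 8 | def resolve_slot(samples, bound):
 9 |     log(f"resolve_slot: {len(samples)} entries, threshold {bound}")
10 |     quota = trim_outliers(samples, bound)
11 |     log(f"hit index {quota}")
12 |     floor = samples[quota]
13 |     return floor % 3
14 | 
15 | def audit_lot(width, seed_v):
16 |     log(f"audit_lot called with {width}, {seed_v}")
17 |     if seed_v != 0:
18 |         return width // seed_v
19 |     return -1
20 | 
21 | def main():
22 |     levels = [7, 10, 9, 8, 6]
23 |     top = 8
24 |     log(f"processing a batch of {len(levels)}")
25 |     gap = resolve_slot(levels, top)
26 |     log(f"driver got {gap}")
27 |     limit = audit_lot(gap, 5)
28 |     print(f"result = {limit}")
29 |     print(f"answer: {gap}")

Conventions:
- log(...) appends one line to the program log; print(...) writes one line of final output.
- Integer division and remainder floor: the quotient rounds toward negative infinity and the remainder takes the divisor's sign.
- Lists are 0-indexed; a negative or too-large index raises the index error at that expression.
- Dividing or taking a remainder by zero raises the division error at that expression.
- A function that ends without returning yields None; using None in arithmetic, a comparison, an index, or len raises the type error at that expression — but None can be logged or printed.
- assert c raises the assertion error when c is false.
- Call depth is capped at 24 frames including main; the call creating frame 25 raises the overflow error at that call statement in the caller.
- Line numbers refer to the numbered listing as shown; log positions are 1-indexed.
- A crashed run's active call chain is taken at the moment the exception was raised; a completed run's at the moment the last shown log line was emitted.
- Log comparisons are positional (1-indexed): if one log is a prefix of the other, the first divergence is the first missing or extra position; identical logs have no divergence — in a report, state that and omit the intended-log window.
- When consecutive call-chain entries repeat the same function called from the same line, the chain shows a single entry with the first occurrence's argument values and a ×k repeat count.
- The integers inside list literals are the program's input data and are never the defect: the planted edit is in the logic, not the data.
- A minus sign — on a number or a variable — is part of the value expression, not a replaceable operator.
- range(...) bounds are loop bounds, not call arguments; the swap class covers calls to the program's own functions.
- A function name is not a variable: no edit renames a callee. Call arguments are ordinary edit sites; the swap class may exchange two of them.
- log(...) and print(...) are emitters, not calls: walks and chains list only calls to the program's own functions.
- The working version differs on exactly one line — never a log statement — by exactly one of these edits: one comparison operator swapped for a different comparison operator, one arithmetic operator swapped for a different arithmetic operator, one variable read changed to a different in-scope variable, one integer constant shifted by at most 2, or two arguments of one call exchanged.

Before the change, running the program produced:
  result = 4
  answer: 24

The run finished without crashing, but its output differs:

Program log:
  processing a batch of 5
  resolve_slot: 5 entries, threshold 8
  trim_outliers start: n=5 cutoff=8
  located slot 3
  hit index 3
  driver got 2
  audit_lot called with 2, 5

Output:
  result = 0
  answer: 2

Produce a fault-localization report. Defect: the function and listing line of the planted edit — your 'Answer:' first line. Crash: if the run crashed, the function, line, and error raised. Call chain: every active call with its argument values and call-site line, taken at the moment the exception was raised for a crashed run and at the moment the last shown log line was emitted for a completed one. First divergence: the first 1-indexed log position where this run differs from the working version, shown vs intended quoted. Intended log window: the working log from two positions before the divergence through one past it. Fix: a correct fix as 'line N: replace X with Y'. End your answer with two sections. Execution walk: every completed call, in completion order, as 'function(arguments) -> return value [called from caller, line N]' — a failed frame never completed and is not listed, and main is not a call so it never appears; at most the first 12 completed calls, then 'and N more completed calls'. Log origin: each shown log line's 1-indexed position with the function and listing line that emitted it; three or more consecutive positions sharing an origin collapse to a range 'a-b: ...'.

Answer: the defect is in resolve_slot at line 13.
Core observation: Everything matches until log position 6, which reads 'driver got 2' in place of 'driver got 24'.
Call chain: main -> audit_lot(2, 5) (called at line 27).
First divergence: position 6 — the shown line 'driver got 2' should read 'driver got 24'.
Intended log window:
  4: located slot 3
  5: hit index 3
  6: driver got 24
  7: audit_lot called with 24, 5
Execution walk:
  trim_outliers([7, 10, 9, 8, 6], 8) -> 3  [called from resolve_slot, line 10]
  resolve_slot([7, 10, 9, 8, 6], 8) -> 2  [called from main, line 25]
  audit_lot(2, 5) -> 0  [called from main, line 27]
Origin of each log line:
  1: emitted by main (line 24)
  2: emitted by resolve_slot (line 9)
  3: emitted by trim_outliers (line 2)
  4: emitted by trim_outliers (line 5)
  5: emitted by resolve_slot (line 11)
  6: emitted by main (line 26)
  7: emitted by audit_lot (line 16)
A correct fix: line 13: replace `%` with `*`.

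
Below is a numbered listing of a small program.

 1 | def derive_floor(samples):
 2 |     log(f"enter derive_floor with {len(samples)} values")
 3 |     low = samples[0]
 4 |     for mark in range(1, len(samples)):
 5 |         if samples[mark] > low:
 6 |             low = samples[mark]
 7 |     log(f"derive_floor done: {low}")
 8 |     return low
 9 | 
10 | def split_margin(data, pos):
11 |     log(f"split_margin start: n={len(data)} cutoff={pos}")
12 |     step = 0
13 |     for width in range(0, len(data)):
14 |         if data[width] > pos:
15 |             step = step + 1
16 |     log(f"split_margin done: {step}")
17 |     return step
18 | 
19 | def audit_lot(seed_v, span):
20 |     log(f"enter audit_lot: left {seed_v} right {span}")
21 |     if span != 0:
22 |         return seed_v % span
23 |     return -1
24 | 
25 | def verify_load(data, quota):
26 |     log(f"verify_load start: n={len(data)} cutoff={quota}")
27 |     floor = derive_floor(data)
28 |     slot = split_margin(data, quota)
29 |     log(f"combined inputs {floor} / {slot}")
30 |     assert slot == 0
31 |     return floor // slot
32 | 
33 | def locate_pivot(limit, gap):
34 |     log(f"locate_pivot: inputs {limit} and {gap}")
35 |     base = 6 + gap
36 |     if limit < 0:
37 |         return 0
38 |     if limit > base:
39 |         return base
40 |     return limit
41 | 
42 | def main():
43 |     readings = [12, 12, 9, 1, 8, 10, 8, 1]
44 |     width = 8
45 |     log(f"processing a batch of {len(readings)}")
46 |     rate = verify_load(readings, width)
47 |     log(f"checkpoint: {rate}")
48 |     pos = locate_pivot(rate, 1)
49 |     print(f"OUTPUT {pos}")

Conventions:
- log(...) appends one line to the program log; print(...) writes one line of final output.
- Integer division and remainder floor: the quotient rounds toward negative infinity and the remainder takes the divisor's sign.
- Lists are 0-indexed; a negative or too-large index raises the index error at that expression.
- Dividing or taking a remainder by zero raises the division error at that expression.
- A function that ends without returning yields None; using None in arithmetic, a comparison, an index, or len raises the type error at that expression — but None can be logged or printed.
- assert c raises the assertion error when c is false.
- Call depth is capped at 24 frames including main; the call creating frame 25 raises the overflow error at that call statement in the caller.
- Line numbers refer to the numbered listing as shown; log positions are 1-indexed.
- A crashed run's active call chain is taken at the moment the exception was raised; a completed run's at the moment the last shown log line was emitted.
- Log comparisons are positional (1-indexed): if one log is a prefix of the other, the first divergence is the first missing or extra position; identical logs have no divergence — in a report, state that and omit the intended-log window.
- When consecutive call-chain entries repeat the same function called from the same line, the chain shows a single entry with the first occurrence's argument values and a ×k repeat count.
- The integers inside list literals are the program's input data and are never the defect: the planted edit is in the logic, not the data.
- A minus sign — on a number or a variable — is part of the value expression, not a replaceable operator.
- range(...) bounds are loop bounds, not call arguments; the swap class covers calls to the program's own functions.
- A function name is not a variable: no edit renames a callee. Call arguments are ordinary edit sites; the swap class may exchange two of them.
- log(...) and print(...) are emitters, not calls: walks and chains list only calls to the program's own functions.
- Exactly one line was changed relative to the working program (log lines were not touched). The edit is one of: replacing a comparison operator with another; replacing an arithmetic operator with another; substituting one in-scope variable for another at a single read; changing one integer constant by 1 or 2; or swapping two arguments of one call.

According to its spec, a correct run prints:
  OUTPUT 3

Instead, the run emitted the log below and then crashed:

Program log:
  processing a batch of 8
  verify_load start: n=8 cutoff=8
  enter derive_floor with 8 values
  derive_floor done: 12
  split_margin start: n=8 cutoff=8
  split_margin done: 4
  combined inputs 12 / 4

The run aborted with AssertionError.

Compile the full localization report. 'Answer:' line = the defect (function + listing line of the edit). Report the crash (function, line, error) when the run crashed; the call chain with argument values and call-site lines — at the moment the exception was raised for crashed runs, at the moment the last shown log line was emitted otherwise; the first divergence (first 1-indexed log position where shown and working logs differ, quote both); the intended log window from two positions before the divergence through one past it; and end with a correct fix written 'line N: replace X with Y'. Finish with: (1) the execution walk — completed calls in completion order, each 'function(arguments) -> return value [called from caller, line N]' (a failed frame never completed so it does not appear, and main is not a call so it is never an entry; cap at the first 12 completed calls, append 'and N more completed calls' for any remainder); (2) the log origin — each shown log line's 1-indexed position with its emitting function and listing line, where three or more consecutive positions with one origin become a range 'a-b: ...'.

Answer: the defect is in verify_load at line 30.
The tell: The faulty run's log stops after 7 lines; the working version's next line would be 'checkpoint: 3'.
Crash: verify_load, line 30, AssertionError.
Call chain: main -> verify_load([12, 12, 9, 1, 8, 10, 8, 1], 8) (called at line 46).
First divergence: position 8 (shown log ended at 7 lines; the working version continues: 'checkpoint: 3').
Intended log window:
  6: split_margin done: 4
  7: combined inputs 12 / 4
  8: checkpoint: 3
  9: locate_pivot: inputs 3 and 1
Execution walk:
  derive_floor([12, 12, 9, 1, 8, 10, 8, 1]) -> 12  [called from verify_load, line 27]
  split_margin([12, 12, 9, 1, 8, 10, 8, 1], 8) -> 4  [called from verify_load, line 28]
Origin of each log line:
  1: logged in main at line 45
  2: logged in verify_load at line 26
  3: logged in derive_floor at line 2
  4: logged in derive_floor at line 7
  5: logged in split_margin at line 11
  6: logged in split_margin at line 16
  7: logged in verify_load at line 29
A correct fix: line 30: replace `==` with `>`.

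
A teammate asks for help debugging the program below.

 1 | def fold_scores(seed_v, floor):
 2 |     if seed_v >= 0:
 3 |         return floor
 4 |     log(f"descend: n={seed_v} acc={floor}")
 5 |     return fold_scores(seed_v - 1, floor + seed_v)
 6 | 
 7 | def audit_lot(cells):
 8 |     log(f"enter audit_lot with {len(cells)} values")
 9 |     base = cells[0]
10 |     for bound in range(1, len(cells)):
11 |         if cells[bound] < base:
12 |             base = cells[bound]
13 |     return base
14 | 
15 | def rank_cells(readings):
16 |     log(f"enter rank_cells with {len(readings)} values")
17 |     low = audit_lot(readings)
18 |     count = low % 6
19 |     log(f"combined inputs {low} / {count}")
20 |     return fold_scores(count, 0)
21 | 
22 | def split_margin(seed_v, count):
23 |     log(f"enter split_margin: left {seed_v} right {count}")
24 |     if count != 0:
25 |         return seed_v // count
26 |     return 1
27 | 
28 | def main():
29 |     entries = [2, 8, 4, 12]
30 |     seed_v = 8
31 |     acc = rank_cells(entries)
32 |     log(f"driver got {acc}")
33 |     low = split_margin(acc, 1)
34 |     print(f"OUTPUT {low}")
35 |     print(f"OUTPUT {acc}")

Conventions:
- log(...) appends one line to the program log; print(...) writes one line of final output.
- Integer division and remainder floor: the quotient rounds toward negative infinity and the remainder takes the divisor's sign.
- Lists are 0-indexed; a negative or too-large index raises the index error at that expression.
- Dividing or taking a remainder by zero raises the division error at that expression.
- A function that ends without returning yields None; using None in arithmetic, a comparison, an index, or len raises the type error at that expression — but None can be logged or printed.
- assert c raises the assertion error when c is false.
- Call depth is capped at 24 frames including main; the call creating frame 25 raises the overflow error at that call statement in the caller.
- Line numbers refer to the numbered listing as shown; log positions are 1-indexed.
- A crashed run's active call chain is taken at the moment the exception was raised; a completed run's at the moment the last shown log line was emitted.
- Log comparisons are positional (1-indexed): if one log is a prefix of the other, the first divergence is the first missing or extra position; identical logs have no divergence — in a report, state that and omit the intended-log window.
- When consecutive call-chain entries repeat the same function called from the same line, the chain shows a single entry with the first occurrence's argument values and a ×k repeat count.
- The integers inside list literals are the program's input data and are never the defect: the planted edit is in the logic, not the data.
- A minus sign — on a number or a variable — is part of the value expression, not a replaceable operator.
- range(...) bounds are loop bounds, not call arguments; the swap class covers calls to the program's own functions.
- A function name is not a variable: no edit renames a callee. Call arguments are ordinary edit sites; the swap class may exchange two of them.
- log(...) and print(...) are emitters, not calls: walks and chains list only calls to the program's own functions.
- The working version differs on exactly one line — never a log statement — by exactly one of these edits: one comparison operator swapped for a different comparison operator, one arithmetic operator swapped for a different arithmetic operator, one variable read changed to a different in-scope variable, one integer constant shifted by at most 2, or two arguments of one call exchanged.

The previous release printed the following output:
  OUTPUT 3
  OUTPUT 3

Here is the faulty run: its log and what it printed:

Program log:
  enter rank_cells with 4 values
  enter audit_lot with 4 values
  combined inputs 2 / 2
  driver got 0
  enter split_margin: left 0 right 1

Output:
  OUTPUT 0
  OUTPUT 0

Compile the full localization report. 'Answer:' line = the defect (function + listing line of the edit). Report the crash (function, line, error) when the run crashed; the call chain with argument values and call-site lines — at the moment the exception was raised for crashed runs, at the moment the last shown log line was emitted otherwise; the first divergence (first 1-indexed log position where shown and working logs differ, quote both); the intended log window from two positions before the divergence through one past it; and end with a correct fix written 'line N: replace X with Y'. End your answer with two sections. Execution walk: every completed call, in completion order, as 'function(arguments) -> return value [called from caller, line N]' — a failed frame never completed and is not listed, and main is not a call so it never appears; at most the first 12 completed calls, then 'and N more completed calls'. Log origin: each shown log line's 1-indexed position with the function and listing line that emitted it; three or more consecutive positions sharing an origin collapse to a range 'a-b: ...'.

Answer: the defect is in fold_scores at line 2.
The tell: Everything matches until log position 4, which reads 'driver got 0' in place of 'descend: n=2 acc=0'.
Call chain: main -> split_margin(0, 1) (called at line 33).
First divergence: at position 4 the run shows 'driver got 0' where the working version logs 'descend: n=2 acc=0'.
Intended log window:
  2: enter audit_lot with 4 values
  3: combined inputs 2 / 2
  4: descend: n=2 acc=0
  5: descend: n=1 acc=2
Execution walk:
  audit_lot([2, 8, 4, 12]) -> 2  [called from rank_cells, line 17]
  fold_scores(2, 0) -> 0  [called from rank_cells, line 20]
  rank_cells([2, 8, 4, 12]) -> 0  [called from main, line 31]
  split_margin(0, 1) -> 0  [called from main, line 33]
Log origin:
  1: emitted by rank_cells (line 16)
  2: emitted by audit_lot (line 8)
  3: emitted by rank_cells (line 19)
  4: emitted by main (line 32)
  5: emitted by split_margin (line 23)
A correct fix: line 2: replace `>=` with `<=`.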